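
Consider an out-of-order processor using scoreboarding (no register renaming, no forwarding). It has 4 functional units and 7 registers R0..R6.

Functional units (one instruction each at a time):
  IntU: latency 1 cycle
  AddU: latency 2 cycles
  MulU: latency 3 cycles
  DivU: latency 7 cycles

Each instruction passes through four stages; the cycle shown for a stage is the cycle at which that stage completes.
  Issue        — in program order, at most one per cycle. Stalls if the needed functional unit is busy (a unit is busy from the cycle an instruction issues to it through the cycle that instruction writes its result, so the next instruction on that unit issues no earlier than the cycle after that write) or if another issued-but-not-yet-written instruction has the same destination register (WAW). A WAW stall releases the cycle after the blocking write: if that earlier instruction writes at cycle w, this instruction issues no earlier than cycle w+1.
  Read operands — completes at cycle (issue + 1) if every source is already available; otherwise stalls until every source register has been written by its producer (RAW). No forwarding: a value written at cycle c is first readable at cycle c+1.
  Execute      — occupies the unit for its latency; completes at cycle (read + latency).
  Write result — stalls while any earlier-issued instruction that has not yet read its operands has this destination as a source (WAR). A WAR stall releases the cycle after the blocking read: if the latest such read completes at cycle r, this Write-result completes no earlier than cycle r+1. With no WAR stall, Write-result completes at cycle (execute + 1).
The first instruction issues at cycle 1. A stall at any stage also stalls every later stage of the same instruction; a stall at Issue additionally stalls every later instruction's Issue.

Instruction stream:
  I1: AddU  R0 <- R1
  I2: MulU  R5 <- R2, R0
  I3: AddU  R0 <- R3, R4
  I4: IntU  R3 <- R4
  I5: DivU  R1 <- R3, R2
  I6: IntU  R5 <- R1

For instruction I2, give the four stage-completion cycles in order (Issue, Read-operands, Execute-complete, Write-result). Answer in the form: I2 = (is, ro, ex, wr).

1) issue 1, read 2, done 4, write 5
2) issue 2, read 6, done 9, write 10  <RAW R0: wait I1 write@5>
3) issue 6, read 7, done 9, write 10  <struct: AddU busy until I1 writes@5>
4) issue 7, read 8, done 9, write 10
5) issue 8, read 11, done 18, write 19  <RAW R3: wait I4 write@10>
6) issue 11, read 20, done 21, write 22  <struct: IntU busy until I4 writes@10 / RAW R1: wait I5 write@19>

I2 = (2, 6, 9, 10)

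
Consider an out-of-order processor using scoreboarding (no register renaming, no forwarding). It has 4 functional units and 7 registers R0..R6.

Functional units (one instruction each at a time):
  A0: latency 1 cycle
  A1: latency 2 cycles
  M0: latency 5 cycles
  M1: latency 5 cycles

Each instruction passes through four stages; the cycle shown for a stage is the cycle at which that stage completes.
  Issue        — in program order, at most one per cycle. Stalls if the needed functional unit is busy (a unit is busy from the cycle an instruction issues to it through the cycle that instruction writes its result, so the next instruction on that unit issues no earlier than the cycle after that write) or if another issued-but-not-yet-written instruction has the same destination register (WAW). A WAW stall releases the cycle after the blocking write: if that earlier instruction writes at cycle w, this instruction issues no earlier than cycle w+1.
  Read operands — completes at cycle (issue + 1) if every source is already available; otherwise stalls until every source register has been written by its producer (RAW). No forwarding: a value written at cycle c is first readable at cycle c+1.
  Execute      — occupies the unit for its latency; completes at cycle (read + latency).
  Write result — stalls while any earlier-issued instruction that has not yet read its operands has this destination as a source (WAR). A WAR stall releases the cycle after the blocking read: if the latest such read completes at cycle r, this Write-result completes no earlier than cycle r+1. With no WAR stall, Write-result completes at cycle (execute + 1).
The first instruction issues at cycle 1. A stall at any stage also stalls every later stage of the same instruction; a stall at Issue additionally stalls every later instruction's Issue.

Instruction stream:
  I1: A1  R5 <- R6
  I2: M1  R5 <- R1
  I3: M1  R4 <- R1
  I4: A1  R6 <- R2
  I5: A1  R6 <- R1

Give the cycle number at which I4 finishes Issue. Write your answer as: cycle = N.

  I1 | 1 | 2 | 4 | 5
  I2 | 6 | 7 | 12 | 13   WAW R5: wait I1 write@5
  I3 | 14 | 15 | 20 | 21   struct: M1 busy until I2 writes@13
  I4 | 15 | 16 | 18 | 19
  I5 | 20 | 21 | 23 | 24   struct: A1 busy until I4 writes@19

cycle = 15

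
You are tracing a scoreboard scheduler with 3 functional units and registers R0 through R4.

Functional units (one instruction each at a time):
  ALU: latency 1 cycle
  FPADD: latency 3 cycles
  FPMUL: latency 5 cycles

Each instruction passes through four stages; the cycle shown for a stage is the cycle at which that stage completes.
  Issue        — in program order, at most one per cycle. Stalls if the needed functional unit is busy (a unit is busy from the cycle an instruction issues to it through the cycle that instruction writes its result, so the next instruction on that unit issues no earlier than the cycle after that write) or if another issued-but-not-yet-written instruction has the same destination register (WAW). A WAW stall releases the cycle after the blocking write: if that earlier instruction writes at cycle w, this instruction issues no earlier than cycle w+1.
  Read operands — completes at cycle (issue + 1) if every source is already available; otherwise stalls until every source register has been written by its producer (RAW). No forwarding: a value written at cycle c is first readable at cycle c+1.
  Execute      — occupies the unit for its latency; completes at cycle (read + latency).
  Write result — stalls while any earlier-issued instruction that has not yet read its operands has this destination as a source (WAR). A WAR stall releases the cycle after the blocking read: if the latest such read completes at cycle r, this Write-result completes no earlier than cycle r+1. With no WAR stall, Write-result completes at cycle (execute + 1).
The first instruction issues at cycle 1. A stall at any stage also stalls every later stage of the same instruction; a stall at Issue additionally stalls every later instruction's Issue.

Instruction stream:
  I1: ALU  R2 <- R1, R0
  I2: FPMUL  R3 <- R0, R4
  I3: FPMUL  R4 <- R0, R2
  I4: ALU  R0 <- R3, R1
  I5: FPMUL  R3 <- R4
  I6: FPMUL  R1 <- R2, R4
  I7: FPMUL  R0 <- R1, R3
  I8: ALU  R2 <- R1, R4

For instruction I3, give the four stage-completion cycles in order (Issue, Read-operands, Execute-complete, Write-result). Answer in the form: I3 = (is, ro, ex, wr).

I3 = (10, 11, 16, 17)

[1] I1 issues→ALU
[2] I1 reads · I2 issues→FPMUL
[3] I1 exec-done · I2 reads
[4] I1 writes R2
[8] I2 exec-done
[9] I2 writes R3
[10] I3 issues→FPMUL
[11] I3 reads · I4 issues→ALU
[12] I4 reads
[13] I4 exec-done
[14] I4 writes R0
[16] I3 exec-done
[17] I3 writes R4
[18] I5 issues→FPMUL
[19] I5 reads
[24] I5 exec-done
[25] I5 writes R3
[26] I6 issues→FPMUL
[27] I6 reads
[32] I6 exec-done
[33] I6 writes R1
[34] I7 issues→FPMUL
[35] I7 reads · I8 issues→ALU
[36] I8 reads
[37] I8 exec-done
[38] I8 writes R2
[40] I7 exec-done
[41] I7 writes R0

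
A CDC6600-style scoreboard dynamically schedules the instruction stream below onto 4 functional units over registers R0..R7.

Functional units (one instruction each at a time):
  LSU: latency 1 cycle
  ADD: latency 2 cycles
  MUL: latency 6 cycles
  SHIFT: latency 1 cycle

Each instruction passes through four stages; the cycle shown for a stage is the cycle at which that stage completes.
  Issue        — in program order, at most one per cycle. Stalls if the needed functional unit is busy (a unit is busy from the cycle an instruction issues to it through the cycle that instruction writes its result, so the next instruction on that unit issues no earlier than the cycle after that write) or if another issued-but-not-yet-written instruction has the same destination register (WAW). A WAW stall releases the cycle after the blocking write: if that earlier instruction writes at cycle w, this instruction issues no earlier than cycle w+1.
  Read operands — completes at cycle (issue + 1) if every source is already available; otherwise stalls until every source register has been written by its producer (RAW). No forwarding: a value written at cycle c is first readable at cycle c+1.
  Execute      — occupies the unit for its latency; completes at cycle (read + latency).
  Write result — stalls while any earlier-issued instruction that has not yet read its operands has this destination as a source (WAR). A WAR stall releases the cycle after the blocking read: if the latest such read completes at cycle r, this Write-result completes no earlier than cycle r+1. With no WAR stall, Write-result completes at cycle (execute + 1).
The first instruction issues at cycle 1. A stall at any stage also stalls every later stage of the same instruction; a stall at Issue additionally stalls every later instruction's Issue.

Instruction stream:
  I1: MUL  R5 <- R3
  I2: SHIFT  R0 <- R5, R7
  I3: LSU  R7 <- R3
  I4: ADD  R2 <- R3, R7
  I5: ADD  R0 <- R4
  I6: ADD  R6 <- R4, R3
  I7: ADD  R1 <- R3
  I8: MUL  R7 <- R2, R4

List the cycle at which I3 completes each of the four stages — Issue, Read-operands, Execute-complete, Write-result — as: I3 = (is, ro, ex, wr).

cycle 1: I1 issues→MUL
cycle 2: I1 reads · I2 issues→SHIFT
cycle 3: I3 issues→LSU
cycle 4: I3 reads · I4 issues→ADD
cycle 5: I3 exec-done
cycle 8: I1 exec-done
cycle 9: I1 writes R5
cycle 10: I2 reads
cycle 11: I2 exec-done · I3 writes R7
cycle 12: I2 writes R0 · I4 reads
cycle 14: I4 exec-done
cycle 15: I4 writes R2
cycle 16: I5 issues→ADD
cycle 17: I5 reads
cycle 19: I5 exec-done
cycle 20: I5 writes R0
cycle 21: I6 issues→ADD
cycle 22: I6 reads
cycle 24: I6 exec-done
cycle 25: I6 writes R6
cycle 26: I7 issues→ADD
cycle 27: I7 reads · I8 issues→MUL
cycle 28: I8 reads
cycle 29: I7 exec-done
cycle 30: I7 writes R1
cycle 34: I8 exec-done
cycle 35: I8 writes R7

I3 = (3, 4, 5, 11)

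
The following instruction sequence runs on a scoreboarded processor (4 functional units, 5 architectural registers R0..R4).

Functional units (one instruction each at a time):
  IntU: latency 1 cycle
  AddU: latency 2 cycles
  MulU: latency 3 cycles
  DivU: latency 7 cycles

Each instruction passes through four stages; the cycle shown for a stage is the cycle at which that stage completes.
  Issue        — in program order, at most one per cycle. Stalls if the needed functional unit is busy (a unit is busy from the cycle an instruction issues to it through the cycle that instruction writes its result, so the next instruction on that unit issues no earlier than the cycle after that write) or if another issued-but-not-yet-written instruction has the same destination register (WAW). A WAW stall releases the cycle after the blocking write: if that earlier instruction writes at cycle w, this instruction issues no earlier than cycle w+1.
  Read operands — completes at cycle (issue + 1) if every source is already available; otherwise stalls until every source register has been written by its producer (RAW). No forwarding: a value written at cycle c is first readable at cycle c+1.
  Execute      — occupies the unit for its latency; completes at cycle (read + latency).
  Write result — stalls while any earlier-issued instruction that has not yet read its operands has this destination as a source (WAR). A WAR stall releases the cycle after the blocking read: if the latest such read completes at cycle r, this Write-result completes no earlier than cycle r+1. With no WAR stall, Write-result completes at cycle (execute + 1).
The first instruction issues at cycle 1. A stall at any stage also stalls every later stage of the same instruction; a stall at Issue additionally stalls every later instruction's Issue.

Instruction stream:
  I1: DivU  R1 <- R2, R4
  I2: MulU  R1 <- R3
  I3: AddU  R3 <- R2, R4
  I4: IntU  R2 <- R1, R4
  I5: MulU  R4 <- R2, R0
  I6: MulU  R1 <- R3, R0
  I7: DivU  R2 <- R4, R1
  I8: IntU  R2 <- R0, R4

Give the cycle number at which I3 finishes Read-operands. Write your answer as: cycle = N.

[1] I1→DivU
[2] I1 RO
[9] I1 EX
[10] I1 WR R1
[11] I2→MulU
[12] I2 RO | I3→AddU
[13] I3 RO | I4→IntU
[15] I2 EX | I3 EX
[16] I2 WR R1 | I3 WR R3
[17] I4 RO | I5→MulU
[18] I4 EX
[19] I4 WR R2
[20] I5 RO
[23] I5 EX
[24] I5 WR R4
[25] I6→MulU
[26] I6 RO | I7→DivU
[29] I6 EX
[30] I6 WR R1
[31] I7 RO
[38] I7 EX
[39] I7 WR R2
[40] I8→IntU
[41] I8 RO
[42] I8 EX
[43] I8 WR R2

cycle = 13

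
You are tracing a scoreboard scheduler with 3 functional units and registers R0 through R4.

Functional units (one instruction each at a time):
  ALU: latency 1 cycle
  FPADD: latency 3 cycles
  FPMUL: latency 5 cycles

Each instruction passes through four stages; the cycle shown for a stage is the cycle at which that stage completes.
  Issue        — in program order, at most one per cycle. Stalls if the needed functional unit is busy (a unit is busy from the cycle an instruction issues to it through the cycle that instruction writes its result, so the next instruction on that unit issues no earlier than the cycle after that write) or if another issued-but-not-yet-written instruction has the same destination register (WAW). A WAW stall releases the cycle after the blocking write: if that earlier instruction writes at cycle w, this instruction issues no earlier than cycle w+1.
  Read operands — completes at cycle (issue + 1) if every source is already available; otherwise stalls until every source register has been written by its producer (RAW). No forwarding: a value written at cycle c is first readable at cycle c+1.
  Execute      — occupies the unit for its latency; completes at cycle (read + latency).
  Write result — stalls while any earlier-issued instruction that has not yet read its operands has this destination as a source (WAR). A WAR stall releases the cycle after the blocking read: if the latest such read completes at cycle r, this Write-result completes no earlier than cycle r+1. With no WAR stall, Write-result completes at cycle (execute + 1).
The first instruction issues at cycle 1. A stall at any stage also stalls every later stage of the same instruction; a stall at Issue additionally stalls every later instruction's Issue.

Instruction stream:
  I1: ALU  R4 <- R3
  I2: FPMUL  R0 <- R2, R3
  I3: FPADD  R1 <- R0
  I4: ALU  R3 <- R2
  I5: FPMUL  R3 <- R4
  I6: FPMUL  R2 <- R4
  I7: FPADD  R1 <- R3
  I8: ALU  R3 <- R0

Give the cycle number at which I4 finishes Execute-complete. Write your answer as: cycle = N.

cycle = 7

c1: issue I1 (ALU)
c2: I1 read-ops · issue I2 (FPMUL)
c3: I1 finished on ALU · I2 read-ops · issue I3 (FPADD)
c4: I1→R4
c5: issue I4 (ALU)
c6: I4 read-ops
c7: I4 finished on ALU
c8: I2 finished on FPMUL · I4→R3
c9: I2→R0
c10: I3 read-ops · issue I5 (FPMUL)
c11: I5 read-ops
c13: I3 finished on FPADD
c14: I3→R1
c16: I5 finished on FPMUL
c17: I5→R3
c18: issue I6 (FPMUL)
c19: I6 read-ops · issue I7 (FPADD)
c20: I7 read-ops · issue I8 (ALU)
c21: I8 read-ops
c22: I8 finished on ALU
c23: I7 finished on FPADD · I8→R3
c24: I6 finished on FPMUL · I7→R1
c25: I6→R2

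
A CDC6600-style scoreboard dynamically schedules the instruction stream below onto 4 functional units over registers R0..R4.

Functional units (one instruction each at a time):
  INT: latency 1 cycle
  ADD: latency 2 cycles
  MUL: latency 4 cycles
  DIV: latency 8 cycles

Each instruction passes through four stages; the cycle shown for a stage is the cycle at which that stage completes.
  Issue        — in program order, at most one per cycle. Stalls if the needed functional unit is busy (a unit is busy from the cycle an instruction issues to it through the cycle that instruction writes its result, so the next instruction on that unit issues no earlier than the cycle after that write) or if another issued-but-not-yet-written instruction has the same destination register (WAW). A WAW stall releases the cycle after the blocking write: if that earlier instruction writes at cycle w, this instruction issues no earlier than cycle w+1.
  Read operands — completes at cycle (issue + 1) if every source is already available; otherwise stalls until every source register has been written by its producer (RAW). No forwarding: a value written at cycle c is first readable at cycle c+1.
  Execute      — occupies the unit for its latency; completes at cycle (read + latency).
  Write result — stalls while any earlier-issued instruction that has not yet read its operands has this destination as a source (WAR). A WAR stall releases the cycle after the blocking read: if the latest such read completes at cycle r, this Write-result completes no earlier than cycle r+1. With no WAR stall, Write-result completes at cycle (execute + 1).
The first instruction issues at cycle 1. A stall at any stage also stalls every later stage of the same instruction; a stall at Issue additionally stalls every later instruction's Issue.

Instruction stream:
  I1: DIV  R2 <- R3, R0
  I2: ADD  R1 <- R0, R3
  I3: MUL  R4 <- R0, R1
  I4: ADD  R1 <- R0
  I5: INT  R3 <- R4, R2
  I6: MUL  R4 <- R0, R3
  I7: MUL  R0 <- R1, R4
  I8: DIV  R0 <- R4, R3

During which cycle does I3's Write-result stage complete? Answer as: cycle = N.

cycle 1: I1 dispatched to DIV
cycle 2: I1 operands ready | I2 dispatched to ADD
cycle 3: I2 operands ready | I3 dispatched to MUL
cycle 5: I2 complete
cycle 6: R1←I2
cycle 7: I3 operands ready | I4 dispatched to ADD
cycle 8: I4 operands ready | I5 dispatched to INT
cycle 10: I1 complete | I4 complete
cycle 11: R2←I1 | I3 complete | R1←I4
cycle 12: R4←I3
cycle 13: I5 operands ready | I6 dispatched to MUL
cycle 14: I5 complete
cycle 15: R3←I5
cycle 16: I6 operands ready
cycle 20: I6 complete
cycle 21: R4←I6
cycle 22: I7 dispatched to MUL
cycle 23: I7 operands ready
cycle 27: I7 complete
cycle 28: R0←I7
cycle 29: I8 dispatched to DIV
cycle 30: I8 operands ready
cycle 38: I8 complete
cycle 39: R0←I8

cycle = 12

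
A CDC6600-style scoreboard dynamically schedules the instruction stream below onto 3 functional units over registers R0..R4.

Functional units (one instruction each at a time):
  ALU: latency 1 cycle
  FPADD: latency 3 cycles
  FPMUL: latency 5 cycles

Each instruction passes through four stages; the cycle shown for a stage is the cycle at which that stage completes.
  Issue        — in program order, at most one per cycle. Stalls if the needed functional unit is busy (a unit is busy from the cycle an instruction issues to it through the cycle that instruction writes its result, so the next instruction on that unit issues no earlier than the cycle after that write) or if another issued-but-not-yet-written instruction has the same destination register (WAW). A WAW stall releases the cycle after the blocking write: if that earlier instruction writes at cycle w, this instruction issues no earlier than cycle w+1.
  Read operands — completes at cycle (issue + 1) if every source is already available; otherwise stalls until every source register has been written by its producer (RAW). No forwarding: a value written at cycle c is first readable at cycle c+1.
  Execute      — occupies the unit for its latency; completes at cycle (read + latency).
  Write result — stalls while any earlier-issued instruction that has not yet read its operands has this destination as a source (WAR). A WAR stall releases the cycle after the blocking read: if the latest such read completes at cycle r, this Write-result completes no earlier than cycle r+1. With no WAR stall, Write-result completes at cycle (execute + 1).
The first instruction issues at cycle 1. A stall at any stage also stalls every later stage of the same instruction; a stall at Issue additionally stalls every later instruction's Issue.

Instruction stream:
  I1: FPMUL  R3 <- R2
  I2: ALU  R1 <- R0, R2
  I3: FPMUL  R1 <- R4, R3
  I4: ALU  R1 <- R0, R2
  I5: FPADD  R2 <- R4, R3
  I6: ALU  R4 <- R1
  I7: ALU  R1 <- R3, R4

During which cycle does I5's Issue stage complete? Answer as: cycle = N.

t=1  issue I1 (FPMUL)
t=2  I1 read-ops; issue I2 (ALU)
t=3  I2 read-ops
t=4  I2 finished on ALU
t=5  I2→R1
t=7  I1 finished on FPMUL
t=8  I1→R3
t=9  issue I3 (FPMUL)
t=10  I3 read-ops
t=15  I3 finished on FPMUL
t=16  I3→R1
t=17  issue I4 (ALU)
t=18  I4 read-ops; issue I5 (FPADD)
t=19  I4 finished on ALU; I5 read-ops
t=20  I4→R1
t=21  issue I6 (ALU)
t=22  I5 finished on FPADD; I6 read-ops
t=23  I5→R2; I6 finished on ALU
t=24  I6→R4
t=25  issue I7 (ALU)
t=26  I7 read-ops
t=27  I7 finished on ALU
t=28  I7→R1

cycle = 18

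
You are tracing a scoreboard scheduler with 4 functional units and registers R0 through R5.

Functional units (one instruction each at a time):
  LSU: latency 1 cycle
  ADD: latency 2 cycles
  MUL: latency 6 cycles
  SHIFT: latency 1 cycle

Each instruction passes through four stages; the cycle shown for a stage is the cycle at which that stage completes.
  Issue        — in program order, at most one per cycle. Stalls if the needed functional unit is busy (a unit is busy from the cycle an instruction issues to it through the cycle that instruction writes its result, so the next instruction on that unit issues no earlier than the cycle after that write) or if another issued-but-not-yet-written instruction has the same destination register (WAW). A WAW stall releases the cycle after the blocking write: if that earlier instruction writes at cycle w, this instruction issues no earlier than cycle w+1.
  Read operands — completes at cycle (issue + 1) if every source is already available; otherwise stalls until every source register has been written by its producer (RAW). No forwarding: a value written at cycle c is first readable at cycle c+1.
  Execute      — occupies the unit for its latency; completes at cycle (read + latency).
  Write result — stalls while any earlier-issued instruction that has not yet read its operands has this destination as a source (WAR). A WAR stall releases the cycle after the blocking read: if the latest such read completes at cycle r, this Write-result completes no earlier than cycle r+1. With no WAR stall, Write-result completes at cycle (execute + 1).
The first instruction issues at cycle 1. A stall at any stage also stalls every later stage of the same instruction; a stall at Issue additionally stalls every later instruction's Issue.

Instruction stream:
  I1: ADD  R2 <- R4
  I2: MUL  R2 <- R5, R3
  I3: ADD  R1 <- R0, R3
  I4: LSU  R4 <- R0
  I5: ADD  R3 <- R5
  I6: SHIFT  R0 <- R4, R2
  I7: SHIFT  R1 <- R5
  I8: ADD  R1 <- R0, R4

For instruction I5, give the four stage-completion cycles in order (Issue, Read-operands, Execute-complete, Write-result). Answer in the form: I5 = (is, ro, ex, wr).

t=1  I1 dispatched to ADD
t=2  I1 operands ready
t=4  I1 complete
t=5  R2←I1
t=6  I2 dispatched to MUL
t=7  I2 operands ready, I3 dispatched to ADD
t=8  I3 operands ready, I4 dispatched to LSU
t=9  I4 operands ready
t=10  I3 complete, I4 complete
t=11  R1←I3, R4←I4
t=12  I5 dispatched to ADD
t=13  I2 complete, I5 operands ready, I6 dispatched to SHIFT
t=14  R2←I2
t=15  I5 complete, I6 operands ready
t=16  R3←I5, I6 complete
t=17  R0←I6
t=18  I7 dispatched to SHIFT
t=19  I7 operands ready
t=20  I7 complete
t=21  R1←I7
t=22  I8 dispatched to ADD
t=23  I8 operands ready
t=25  I8 complete
t=26  R1←I8

I5 = (12, 13, 15, 16)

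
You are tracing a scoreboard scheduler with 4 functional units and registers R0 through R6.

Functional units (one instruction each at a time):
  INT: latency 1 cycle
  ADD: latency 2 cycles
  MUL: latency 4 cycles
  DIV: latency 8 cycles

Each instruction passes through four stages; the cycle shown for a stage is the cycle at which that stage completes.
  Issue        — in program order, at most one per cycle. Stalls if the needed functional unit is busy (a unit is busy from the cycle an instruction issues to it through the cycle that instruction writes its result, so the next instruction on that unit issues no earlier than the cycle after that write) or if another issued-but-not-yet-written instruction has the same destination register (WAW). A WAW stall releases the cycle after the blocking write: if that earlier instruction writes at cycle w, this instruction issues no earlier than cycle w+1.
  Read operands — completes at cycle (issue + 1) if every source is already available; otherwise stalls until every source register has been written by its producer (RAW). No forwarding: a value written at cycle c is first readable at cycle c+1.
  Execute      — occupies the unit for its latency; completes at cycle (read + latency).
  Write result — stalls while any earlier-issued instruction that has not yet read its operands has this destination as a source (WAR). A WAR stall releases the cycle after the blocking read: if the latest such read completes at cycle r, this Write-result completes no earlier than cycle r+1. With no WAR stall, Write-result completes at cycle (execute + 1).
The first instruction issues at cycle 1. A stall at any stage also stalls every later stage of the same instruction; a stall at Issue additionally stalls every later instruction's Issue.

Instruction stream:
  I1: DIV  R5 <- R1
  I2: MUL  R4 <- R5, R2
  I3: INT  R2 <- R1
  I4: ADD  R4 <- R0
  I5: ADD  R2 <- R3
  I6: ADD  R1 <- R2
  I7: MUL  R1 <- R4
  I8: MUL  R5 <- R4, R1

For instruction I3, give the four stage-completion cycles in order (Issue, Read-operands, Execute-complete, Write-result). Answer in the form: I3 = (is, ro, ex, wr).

I3 = (3, 4, 5, 13)

c1: issue I1 (DIV)
c2: I1 read-ops | issue I2 (MUL)
c3: issue I3 (INT)
c4: I3 read-ops
c5: I3 finished on INT
c10: I1 finished on DIV
c11: I1→R5
c12: I2 read-ops
c13: I3→R2
c16: I2 finished on MUL
c17: I2→R4
c18: issue I4 (ADD)
c19: I4 read-ops
c21: I4 finished on ADD
c22: I4→R4
c23: issue I5 (ADD)
c24: I5 read-ops
c26: I5 finished on ADD
c27: I5→R2
c28: issue I6 (ADD)
c29: I6 read-ops
c31: I6 finished on ADD
c32: I6→R1
c33: issue I7 (MUL)
c34: I7 read-ops
c38: I7 finished on MUL
c39: I7→R1
c40: issue I8 (MUL)
c41: I8 read-ops
c45: I8 finished on MUL
c46: I8→R5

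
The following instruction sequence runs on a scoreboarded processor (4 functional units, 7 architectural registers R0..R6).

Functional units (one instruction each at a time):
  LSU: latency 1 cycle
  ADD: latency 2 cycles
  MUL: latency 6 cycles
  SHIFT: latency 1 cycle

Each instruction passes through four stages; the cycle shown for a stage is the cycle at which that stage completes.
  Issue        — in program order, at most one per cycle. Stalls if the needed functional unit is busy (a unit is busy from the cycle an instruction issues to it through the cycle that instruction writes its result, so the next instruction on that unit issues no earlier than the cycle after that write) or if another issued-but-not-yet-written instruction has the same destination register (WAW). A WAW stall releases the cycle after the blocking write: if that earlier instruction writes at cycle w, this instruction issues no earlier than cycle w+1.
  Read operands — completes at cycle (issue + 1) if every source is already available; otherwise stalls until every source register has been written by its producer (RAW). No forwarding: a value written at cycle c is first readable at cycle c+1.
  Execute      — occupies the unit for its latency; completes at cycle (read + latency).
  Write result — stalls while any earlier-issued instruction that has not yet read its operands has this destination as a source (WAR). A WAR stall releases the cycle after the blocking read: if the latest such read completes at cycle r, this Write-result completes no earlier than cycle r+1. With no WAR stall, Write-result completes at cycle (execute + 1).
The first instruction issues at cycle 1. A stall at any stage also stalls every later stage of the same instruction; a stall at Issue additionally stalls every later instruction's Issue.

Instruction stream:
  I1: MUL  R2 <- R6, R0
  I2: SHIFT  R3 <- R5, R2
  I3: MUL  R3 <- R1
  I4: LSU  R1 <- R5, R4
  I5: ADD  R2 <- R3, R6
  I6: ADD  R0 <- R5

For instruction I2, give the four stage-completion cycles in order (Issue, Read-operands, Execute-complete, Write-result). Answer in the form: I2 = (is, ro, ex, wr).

c1: I1 issues→MUL
c2: I1 reads, I2 issues→SHIFT
c8: I1 exec-done
c9: I1 writes R2
c10: I2 reads
c11: I2 exec-done
c12: I2 writes R3
c13: I3 issues→MUL
c14: I3 reads, I4 issues→LSU
c15: I4 reads, I5 issues→ADD
c16: I4 exec-done
c17: I4 writes R1
c20: I3 exec-done
c21: I3 writes R3
c22: I5 reads
c24: I5 exec-done
c25: I5 writes R2
c26: I6 issues→ADD
c27: I6 reads
c29: I6 exec-done
c30: I6 writes R0

I2 = (2, 10, 11, 12)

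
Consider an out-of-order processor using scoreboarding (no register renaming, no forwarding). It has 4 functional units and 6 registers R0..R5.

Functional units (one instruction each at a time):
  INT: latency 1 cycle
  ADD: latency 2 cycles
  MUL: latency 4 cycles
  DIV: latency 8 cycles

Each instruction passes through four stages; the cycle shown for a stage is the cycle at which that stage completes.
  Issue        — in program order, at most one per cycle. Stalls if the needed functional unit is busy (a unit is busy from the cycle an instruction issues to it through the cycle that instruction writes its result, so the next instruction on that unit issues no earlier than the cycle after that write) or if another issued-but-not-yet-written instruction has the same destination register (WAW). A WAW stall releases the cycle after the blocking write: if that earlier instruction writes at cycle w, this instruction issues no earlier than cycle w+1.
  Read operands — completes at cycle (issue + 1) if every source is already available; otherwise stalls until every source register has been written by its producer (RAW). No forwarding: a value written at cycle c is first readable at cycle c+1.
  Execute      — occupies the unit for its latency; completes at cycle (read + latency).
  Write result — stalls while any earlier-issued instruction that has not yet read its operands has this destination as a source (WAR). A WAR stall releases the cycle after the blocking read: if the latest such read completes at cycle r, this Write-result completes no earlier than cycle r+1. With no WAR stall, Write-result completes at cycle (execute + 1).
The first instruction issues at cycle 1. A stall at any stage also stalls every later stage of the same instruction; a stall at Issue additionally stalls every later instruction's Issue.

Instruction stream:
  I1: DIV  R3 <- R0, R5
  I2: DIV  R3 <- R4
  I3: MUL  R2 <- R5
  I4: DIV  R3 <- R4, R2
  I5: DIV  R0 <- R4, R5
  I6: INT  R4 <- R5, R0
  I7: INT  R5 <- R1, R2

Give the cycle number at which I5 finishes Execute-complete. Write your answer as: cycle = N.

[I1] 1/2/10/11
[I2] 12/13/21/22  (struct: DIV busy until I1 writes@11)
[I3] 13/14/18/19
[I4] 23/24/32/33  (struct: DIV busy until I2 writes@22)
[I5] 34/35/43/44  (struct: DIV busy until I4 writes@33)
[I6] 35/45/46/47  (RAW R0: wait I5 write@44)
[I7] 48/49/50/51  (struct: INT busy until I6 writes@47)

cycle = 43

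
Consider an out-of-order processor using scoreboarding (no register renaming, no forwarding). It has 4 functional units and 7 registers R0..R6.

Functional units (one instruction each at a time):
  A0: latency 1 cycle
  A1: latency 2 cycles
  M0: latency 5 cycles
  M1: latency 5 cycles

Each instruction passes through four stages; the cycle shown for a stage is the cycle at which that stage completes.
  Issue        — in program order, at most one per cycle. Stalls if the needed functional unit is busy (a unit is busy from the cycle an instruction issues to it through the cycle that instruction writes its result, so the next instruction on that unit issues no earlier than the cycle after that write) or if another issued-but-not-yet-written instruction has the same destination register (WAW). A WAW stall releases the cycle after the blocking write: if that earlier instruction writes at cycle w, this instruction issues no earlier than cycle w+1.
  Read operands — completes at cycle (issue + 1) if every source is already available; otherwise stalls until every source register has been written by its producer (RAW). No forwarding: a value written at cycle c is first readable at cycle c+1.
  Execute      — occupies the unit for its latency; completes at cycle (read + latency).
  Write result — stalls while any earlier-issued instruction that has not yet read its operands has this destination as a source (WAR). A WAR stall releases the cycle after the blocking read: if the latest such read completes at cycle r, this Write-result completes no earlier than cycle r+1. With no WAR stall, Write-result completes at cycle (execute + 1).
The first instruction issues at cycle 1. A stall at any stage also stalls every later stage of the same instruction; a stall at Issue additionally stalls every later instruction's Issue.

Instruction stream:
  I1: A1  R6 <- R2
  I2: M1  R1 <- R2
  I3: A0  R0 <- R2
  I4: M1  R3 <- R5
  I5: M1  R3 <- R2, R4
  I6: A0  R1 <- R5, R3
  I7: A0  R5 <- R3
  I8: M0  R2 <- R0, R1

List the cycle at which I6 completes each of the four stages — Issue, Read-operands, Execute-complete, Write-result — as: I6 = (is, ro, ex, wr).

I6 = (19, 26, 27, 28)

c1: I1→A1
c2: I1 RO; I2→M1
c3: I2 RO; I3→A0
c4: I1 EX; I3 RO
c5: I1 WR R6; I3 EX
c6: I3 WR R0
c8: I2 EX
c9: I2 WR R1
c10: I4→M1
c11: I4 RO
c16: I4 EX
c17: I4 WR R3
c18: I5→M1
c19: I5 RO; I6→A0
c24: I5 EX
c25: I5 WR R3
c26: I6 RO
c27: I6 EX
c28: I6 WR R1
c29: I7→A0
c30: I7 RO; I8→M0
c31: I7 EX; I8 RO
c32: I7 WR R5
c36: I8 EX
c37: I8 WR R2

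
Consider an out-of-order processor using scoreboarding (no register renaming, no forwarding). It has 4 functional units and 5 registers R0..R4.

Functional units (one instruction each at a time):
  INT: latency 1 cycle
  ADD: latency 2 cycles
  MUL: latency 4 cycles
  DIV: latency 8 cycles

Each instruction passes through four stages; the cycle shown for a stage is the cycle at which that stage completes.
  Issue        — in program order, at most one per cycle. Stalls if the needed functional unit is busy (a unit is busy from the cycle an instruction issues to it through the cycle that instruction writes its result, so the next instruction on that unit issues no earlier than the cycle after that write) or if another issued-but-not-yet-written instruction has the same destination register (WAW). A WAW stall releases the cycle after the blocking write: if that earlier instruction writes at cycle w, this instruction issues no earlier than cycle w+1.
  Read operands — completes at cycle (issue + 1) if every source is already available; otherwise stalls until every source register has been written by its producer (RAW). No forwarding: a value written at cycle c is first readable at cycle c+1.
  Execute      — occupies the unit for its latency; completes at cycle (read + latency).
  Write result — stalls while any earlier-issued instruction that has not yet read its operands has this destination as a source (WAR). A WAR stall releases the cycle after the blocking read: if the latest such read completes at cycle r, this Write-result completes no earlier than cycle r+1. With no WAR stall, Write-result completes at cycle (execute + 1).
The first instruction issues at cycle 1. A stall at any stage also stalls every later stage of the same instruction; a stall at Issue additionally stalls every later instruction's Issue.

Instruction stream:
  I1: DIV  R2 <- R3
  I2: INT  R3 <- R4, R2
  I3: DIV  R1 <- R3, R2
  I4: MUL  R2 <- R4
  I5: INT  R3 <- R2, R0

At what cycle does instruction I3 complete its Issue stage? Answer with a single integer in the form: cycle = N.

[1] issue I1 (DIV)
[2] I1 read-ops | issue I2 (INT)
[10] I1 finished on DIV
[11] I1→R2
[12] I2 read-ops | issue I3 (DIV)
[13] I2 finished on INT | issue I4 (MUL)
[14] I2→R3 | I4 read-ops
[15] I3 read-ops | issue I5 (INT)
[18] I4 finished on MUL
[19] I4→R2
[20] I5 read-ops
[21] I5 finished on INT
[22] I5→R3
[23] I3 finished on DIV
[24] I3→R1

cycle = 12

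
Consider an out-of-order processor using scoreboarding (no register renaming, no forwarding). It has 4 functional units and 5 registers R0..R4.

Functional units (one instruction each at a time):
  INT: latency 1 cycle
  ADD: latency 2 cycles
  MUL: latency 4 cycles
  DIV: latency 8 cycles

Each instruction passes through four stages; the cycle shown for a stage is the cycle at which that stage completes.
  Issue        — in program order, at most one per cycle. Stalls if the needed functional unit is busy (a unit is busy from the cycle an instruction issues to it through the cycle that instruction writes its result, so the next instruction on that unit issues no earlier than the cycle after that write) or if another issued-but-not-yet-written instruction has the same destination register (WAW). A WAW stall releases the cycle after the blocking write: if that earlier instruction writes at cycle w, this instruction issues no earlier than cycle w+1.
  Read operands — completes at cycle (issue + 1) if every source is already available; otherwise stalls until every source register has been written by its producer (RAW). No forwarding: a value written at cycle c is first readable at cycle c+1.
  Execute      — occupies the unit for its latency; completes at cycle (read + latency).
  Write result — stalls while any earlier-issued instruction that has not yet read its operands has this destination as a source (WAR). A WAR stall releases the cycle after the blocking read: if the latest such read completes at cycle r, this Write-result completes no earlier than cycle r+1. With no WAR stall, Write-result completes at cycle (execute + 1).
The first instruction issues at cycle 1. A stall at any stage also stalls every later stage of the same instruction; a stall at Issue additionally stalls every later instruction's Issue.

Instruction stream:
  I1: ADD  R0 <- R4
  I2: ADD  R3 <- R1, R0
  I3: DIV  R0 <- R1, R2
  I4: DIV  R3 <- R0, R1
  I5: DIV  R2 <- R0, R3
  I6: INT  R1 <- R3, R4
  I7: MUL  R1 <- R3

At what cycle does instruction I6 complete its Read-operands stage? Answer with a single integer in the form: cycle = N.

cycle = 31

[I1] 1/2/4/5
[I2] 6/7/9/10  (struct: ADD busy until I1 writes@5)
[I3] 7/8/16/17
[I4] 18/19/27/28  (struct: DIV busy until I3 writes@17)
[I5] 29/30/38/39  (struct: DIV busy until I4 writes@28)
[I6] 30/31/32/33
[I7] 34/35/39/40  (WAW R1: wait I6 write@33)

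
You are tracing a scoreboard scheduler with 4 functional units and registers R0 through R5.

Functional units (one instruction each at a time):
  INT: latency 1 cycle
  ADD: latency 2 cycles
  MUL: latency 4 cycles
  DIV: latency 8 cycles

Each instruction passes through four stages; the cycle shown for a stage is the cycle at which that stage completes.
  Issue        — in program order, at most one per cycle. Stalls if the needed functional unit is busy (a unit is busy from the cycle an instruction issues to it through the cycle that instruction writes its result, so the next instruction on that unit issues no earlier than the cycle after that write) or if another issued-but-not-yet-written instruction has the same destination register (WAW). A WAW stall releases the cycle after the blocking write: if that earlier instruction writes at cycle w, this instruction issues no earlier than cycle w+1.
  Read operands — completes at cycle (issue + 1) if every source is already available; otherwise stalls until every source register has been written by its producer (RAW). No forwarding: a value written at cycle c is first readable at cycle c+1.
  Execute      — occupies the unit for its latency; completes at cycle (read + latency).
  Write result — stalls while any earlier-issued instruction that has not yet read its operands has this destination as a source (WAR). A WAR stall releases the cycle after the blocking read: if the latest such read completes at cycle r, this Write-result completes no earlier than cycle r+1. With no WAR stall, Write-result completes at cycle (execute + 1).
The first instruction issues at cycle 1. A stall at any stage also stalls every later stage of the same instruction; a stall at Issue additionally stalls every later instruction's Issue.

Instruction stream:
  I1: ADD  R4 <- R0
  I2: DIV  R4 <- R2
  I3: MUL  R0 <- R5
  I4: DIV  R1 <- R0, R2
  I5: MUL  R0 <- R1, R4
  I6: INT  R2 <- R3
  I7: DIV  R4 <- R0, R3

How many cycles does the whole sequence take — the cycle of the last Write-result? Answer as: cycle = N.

cycle = 43

[1] issue I1 (ADD)
[2] I1 read-ops
[4] I1 finished on ADD
[5] I1→R4
[6] issue I2 (DIV)
[7] I2 read-ops | issue I3 (MUL)
[8] I3 read-ops
[12] I3 finished on MUL
[13] I3→R0
[15] I2 finished on DIV
[16] I2→R4
[17] issue I4 (DIV)
[18] I4 read-ops | issue I5 (MUL)
[19] issue I6 (INT)
[20] I6 read-ops
[21] I6 finished on INT
[22] I6→R2
[26] I4 finished on DIV
[27] I4→R1
[28] I5 read-ops | issue I7 (DIV)
[32] I5 finished on MUL
[33] I5→R0
[34] I7 read-ops
[42] I7 finished on DIV
[43] I7→R4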